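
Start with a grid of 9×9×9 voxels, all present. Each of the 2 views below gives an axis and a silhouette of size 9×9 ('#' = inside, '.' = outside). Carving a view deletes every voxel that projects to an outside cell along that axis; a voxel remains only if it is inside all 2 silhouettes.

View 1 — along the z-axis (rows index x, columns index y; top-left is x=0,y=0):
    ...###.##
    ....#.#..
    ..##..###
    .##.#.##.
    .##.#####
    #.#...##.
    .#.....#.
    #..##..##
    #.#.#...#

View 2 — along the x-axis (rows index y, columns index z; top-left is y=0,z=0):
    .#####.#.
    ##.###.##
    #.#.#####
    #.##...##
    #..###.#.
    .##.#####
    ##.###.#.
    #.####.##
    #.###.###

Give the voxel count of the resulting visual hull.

full grid |V| = 729
step 1: project along z, AND mask (39/81) → |grid| = 351
step 2: project along x, AND mask (57/81) → |grid| = 247

|visual hull| = 247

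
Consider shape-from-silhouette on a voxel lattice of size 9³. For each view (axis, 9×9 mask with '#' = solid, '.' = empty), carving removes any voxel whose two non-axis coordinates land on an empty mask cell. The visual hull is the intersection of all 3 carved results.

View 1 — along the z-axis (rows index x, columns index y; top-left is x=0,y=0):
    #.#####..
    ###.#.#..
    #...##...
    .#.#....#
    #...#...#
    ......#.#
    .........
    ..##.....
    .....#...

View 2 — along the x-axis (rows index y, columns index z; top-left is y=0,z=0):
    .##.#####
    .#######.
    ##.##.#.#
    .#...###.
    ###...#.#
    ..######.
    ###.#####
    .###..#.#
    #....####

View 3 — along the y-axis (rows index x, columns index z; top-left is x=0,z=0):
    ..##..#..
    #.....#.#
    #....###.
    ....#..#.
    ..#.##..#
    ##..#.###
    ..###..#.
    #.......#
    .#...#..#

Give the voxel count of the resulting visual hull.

57 voxels

initial block: 9^3 = 729
V1 z: intersect with XY mask (25 set) -- 225 left
V2 x: intersect with YZ mask (53 set) -- 149 left
V3 y: intersect with XZ mask (31 set) -- 57 left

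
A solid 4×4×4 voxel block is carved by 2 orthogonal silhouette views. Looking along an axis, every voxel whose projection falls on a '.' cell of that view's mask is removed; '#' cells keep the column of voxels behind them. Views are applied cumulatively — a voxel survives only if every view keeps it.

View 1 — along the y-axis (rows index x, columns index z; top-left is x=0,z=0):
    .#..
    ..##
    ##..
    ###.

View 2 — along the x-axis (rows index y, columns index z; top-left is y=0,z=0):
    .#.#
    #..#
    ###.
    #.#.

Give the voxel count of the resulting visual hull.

18 voxels

before carving: 64 voxels (4×4×4)
after view 1 [y-axis, 8 of 16 cells solid] → remaining = 32
after view 2 [x-axis, 9 of 16 cells solid] → remaining = 18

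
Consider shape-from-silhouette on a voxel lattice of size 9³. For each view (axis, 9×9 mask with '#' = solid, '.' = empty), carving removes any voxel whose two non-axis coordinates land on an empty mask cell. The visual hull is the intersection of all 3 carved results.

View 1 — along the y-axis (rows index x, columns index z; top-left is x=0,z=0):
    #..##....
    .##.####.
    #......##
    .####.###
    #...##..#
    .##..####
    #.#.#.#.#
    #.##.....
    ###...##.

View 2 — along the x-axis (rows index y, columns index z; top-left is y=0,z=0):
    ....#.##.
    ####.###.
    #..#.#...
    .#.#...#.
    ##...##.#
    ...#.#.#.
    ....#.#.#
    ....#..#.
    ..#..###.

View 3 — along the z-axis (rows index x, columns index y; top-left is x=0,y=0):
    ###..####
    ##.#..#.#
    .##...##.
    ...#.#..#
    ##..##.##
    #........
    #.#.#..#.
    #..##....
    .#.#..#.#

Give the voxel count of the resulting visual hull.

start: 9×9×9 = 729 voxels
[1] y-view keeps 42 columns → grid now 378
[2] x-view keeps 33 columns → grid now 149
[3] z-view keeps 37 columns → grid now 68

|visual hull| = 68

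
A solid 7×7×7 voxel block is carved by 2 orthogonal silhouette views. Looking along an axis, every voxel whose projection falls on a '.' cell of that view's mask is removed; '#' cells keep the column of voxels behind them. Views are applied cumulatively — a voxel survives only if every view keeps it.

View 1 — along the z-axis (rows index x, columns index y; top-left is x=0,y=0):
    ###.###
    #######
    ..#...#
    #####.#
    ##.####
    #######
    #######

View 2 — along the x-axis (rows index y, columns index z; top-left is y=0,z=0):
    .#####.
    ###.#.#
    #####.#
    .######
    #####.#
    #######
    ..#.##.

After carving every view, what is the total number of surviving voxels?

before carving: 343 voxels (7×7×7)
step 1: project along z, AND mask (41/49) → |grid| = 287
step 2: project along x, AND mask (38/49) → |grid| = 218

voxel count = 218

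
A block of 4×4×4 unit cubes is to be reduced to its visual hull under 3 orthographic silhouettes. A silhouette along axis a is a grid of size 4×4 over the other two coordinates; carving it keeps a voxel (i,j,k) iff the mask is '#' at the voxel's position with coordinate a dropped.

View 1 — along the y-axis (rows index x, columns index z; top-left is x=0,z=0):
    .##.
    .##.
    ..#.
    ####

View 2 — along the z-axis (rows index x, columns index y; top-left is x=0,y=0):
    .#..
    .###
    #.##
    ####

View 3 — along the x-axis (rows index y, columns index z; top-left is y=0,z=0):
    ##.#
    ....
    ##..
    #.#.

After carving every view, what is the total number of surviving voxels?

full grid |V| = 64
[1] y-view keeps 9 columns → grid now 36
[2] z-view keeps 11 columns → grid now 27
[3] x-view keeps 7 columns → grid now 10

remaining voxels: 10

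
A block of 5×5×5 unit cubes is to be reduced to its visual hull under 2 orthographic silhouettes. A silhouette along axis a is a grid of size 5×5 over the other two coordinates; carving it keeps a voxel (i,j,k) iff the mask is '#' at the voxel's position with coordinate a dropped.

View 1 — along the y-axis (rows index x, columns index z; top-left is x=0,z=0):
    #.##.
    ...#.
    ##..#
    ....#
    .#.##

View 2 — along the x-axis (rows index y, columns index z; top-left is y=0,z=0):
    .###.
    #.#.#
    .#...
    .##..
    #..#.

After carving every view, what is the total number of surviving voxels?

voxel count = 22

full grid |V| = 125
carve view 1 (along y, XZ-mask fill 11/25): 55 voxels remain
carve view 2 (along x, YZ-mask fill 11/25): 22 voxels remain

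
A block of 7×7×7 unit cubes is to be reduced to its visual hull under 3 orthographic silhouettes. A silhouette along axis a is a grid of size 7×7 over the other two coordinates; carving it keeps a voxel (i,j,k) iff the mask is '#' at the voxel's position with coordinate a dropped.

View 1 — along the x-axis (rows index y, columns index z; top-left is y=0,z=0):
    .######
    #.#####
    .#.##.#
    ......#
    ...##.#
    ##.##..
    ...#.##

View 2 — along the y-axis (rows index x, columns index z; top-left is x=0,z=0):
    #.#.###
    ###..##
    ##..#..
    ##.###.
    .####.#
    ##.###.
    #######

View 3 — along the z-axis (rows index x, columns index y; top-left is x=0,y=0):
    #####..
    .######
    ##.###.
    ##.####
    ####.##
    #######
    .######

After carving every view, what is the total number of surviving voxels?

start: 7×7×7 = 343 voxels
V1 x: intersect with YZ mask (27 set) -- 189 left
V2 y: intersect with XZ mask (35 set) -- 131 left
V3 z: intersect with XY mask (41 set) -- 109 left

109 voxels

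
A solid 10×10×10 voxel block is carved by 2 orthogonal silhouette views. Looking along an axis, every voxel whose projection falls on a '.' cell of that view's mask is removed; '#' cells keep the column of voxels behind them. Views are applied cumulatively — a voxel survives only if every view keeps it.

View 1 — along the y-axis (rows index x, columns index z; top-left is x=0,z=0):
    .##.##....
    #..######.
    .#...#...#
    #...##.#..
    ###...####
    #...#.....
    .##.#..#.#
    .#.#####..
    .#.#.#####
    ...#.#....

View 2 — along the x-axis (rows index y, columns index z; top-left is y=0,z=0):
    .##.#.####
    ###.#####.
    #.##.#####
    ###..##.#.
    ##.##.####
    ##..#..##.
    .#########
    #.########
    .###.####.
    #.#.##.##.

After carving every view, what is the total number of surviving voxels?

|visual hull| = 341

before carving: 1000 voxels (10×10×10)
  1. axis=1 (XZ plane), |mask|=47  ⇒  voxels=470
  2. axis=0 (YZ plane), |mask|=73  ⇒  voxels=341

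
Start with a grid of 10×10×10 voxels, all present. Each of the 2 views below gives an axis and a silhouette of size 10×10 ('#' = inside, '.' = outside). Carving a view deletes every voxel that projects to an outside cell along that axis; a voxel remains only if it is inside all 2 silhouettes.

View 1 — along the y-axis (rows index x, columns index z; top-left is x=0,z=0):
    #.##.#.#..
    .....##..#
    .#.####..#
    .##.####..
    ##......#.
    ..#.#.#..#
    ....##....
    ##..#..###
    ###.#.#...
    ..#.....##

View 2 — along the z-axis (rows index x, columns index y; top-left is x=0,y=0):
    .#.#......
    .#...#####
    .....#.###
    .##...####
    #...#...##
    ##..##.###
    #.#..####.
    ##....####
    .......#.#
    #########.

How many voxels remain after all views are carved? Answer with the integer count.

|visual hull| = 213

start: 10×10×10 = 1000 voxels
[1] y-view keeps 43 columns → grid now 430
[2] z-view keeps 52 columns → grid now 213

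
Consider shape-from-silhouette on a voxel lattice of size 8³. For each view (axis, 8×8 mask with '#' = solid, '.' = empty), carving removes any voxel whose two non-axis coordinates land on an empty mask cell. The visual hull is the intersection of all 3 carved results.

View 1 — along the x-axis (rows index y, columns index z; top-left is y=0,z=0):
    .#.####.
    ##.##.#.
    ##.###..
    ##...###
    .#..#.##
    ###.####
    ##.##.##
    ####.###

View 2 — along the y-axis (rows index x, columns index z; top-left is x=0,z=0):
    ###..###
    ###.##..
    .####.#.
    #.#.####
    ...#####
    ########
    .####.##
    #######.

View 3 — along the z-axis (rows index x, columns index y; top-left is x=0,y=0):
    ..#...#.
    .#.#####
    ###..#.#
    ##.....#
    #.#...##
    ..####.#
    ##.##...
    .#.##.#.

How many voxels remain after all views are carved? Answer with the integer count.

132 voxels

before carving: 512 voxels (8×8×8)
[1] x-view keeps 44 columns → grid now 352
[2] y-view keeps 48 columns → grid now 263
[3] z-view keeps 33 columns → grid now 132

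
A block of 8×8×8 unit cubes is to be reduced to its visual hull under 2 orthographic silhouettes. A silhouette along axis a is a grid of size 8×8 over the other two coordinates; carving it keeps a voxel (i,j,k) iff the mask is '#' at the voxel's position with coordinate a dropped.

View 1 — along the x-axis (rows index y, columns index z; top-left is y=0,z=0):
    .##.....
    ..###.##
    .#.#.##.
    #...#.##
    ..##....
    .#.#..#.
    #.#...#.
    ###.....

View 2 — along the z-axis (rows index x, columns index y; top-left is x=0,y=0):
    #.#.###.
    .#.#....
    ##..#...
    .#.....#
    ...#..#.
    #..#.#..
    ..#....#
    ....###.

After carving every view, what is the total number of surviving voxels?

71 voxels

start: 8×8×8 = 512 voxels
step 1: project along x, AND mask (26/64) → |grid| = 208
step 2: project along z, AND mask (22/64) → |grid| = 71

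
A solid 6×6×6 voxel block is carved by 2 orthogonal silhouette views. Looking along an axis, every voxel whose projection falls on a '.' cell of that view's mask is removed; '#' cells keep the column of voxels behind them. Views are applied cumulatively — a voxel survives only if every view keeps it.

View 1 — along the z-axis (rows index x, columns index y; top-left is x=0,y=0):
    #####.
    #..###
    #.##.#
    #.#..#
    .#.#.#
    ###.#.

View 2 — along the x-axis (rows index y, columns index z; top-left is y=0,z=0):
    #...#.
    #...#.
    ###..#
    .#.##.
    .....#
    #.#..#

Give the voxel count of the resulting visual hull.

59 voxels

start: 6×6×6 = 216 voxels
  1. axis=2 (XY plane), |mask|=23  ⇒  voxels=138
  2. axis=0 (YZ plane), |mask|=15  ⇒  voxels=59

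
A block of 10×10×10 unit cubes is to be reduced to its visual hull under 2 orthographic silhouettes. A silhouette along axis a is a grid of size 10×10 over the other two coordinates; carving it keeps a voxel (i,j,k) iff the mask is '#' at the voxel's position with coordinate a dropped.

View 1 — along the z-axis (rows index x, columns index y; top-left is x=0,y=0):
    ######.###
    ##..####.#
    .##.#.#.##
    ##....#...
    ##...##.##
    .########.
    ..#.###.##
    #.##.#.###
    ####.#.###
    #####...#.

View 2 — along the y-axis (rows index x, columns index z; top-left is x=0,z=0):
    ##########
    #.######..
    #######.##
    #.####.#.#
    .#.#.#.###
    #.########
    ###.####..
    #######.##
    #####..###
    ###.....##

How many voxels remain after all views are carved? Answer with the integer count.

voxel count = 521

start: 10×10×10 = 1000 voxels
  1. axis=2 (XY plane), |mask|=66  ⇒  voxels=660
  2. axis=1 (XZ plane), |mask|=77  ⇒  voxels=521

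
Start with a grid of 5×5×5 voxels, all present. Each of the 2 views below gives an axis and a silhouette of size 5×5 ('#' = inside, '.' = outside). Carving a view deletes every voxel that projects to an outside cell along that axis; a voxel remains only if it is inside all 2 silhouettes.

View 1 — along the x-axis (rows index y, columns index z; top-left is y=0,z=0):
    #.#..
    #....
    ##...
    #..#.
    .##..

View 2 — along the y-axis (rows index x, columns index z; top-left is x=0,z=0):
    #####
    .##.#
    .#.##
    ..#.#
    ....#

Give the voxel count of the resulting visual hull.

start: 5×5×5 = 125 voxels
carve view 1 (along x, YZ-mask fill 9/25): 45 voxels remain
carve view 2 (along y, XZ-mask fill 14/25): 18 voxels remain

remaining voxels: 18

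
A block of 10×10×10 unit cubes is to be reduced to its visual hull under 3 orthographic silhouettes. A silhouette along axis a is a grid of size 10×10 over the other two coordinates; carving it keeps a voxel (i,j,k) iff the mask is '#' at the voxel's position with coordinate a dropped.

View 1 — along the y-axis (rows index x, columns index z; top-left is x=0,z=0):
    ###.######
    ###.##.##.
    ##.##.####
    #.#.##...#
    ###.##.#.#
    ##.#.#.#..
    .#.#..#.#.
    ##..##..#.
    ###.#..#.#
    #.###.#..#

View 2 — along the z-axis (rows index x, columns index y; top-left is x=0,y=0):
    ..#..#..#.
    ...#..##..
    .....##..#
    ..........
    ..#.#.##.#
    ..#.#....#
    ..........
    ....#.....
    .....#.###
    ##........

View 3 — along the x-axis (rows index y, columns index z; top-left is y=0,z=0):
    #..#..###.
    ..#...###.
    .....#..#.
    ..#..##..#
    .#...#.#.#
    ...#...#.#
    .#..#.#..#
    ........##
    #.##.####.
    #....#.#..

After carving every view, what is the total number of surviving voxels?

remaining voxels: 58

start: 10×10×10 = 1000 voxels
after view 1 [y-axis, 62 of 100 cells solid] → remaining = 620
after view 2 [z-axis, 24 of 100 cells solid] → remaining = 163
after view 3 [x-axis, 38 of 100 cells solid] → remaining = 58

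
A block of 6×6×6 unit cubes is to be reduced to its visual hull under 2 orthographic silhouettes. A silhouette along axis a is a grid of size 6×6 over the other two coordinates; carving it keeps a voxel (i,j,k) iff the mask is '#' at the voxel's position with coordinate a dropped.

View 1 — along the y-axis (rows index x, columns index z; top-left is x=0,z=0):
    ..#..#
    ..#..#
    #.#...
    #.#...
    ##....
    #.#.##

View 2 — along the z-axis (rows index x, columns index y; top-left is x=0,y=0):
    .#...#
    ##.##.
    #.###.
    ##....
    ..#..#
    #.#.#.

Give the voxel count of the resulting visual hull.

full grid |V| = 216
carve view 1 (along y, XZ-mask fill 14/36): 84 voxels remain
carve view 2 (along z, XY-mask fill 17/36): 40 voxels remain

remaining voxels: 40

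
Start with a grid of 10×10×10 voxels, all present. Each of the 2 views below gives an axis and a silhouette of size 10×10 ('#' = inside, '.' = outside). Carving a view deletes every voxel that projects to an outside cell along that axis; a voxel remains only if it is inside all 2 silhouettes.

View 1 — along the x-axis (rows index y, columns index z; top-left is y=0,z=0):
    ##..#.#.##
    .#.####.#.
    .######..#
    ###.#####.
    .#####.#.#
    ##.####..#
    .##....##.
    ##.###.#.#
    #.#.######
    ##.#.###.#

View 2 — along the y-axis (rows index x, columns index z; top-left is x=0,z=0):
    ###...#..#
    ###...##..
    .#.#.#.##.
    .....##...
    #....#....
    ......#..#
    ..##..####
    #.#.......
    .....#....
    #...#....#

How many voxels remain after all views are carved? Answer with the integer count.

before carving: 1000 voxels (10×10×10)
V1 x: intersect with YZ mask (67 set) -- 670 left
V2 y: intersect with XZ mask (33 set) -- 220 left

|visual hull| = 220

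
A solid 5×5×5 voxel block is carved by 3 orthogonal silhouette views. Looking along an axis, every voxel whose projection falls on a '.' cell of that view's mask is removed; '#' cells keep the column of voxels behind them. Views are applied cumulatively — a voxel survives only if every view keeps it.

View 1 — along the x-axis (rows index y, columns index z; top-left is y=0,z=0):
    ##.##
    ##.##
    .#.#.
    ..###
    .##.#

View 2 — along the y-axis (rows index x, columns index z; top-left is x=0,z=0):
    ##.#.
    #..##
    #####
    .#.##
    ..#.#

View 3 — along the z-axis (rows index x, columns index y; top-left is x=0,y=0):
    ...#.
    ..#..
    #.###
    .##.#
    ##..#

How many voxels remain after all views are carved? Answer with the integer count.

initial block: 5^3 = 125
after view 1 [x-axis, 16 of 25 cells solid] → remaining = 80
after view 2 [y-axis, 16 of 25 cells solid] → remaining = 54
after view 3 [z-axis, 12 of 25 cells solid] → remaining = 25

25 voxels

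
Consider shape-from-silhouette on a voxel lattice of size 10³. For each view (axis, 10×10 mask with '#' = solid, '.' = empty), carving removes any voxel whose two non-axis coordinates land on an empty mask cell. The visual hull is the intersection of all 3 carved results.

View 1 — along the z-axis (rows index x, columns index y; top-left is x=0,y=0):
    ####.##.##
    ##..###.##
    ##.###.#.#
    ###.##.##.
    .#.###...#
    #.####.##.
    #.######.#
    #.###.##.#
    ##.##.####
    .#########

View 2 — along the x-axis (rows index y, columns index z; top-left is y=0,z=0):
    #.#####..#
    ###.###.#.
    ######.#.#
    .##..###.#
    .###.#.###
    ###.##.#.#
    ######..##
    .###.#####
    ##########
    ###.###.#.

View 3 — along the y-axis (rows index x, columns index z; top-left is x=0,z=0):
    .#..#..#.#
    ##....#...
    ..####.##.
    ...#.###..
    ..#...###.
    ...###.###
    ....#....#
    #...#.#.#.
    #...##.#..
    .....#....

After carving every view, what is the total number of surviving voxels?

remaining voxels: 195

start: 10×10×10 = 1000 voxels
carve view 1 (along z, XY-mask fill 73/100): 730 voxels remain
carve view 2 (along x, YZ-mask fill 75/100): 540 voxels remain
carve view 3 (along y, XZ-mask fill 38/100): 195 voxels remain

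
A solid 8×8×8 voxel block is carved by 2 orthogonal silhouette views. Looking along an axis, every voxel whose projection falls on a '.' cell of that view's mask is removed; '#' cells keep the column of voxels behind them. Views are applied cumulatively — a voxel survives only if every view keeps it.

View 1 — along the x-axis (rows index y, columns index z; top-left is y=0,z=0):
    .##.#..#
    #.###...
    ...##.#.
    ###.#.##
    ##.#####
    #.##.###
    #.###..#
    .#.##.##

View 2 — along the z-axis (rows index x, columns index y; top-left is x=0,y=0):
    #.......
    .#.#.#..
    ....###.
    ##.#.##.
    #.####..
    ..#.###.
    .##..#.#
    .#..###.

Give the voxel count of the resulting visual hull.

before carving: 512 voxels (8×8×8)
carve view 1 (along x, YZ-mask fill 40/64): 320 voxels remain
carve view 2 (along z, XY-mask fill 29/64): 150 voxels remain

remaining voxels: 150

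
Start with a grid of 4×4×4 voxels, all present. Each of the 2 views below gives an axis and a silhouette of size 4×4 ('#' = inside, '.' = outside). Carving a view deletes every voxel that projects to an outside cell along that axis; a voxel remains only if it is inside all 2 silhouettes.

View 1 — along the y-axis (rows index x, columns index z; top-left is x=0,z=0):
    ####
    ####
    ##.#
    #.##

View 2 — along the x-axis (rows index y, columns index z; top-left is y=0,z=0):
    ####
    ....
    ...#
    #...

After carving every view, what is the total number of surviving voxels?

|visual hull| = 22

before carving: 64 voxels (4×4×4)
  1. axis=1 (XZ plane), |mask|=14  ⇒  voxels=56
  2. axis=0 (YZ plane), |mask|=6  ⇒  voxels=22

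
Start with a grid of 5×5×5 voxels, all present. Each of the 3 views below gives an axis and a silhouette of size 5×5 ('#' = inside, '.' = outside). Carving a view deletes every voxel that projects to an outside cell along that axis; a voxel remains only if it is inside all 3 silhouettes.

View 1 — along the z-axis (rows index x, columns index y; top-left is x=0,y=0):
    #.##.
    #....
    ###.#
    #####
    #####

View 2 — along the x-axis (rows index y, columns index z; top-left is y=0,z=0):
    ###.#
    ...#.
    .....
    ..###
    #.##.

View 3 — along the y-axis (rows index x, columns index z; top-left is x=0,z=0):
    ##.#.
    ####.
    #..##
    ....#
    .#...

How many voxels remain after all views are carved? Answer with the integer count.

14 voxels

full grid |V| = 125
[1] z-view keeps 18 columns → grid now 90
[2] x-view keeps 11 columns → grid now 41
[3] y-view keeps 12 columns → grid now 14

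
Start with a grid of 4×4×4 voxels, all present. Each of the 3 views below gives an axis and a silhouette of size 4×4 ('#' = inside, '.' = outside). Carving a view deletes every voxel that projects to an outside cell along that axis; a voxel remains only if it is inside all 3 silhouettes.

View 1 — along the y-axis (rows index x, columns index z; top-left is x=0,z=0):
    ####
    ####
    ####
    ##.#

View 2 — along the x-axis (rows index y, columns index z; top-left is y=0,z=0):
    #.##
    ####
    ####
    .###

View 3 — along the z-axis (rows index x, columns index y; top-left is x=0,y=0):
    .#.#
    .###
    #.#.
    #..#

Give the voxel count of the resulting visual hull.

before carving: 64 voxels (4×4×4)
  1. axis=1 (XZ plane), |mask|=15  ⇒  voxels=60
  2. axis=0 (YZ plane), |mask|=14  ⇒  voxels=52
  3. axis=2 (XY plane), |mask|=9  ⇒  voxels=29

remaining voxels: 29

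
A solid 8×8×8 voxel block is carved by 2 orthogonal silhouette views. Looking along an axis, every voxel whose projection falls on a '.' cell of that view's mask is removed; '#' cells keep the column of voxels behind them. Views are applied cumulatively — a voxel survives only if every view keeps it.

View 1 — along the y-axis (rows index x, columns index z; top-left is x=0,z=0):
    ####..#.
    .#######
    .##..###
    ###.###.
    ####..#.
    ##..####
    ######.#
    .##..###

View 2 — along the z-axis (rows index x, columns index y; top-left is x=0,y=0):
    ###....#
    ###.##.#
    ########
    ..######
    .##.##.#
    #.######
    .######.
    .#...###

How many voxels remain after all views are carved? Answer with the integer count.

267 voxels

before carving: 512 voxels (8×8×8)
  1. axis=1 (XZ plane), |mask|=46  ⇒  voxels=368
  2. axis=2 (XY plane), |mask|=46  ⇒  voxels=267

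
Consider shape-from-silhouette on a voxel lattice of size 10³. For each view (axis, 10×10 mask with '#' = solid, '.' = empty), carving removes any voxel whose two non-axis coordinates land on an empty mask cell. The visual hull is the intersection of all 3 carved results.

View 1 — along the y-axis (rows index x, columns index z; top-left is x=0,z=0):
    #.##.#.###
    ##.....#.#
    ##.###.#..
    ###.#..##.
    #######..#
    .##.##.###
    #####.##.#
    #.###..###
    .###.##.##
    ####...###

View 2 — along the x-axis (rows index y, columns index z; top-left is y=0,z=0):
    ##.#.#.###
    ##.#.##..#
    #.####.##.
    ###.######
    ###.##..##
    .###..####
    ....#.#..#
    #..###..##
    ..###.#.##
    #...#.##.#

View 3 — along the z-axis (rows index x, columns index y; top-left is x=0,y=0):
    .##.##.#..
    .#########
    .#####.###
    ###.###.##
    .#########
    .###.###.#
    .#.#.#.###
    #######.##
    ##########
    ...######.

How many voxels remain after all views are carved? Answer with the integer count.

full grid |V| = 1000
[1] y-view keeps 67 columns → grid now 670
[2] x-view keeps 63 columns → grid now 422
[3] z-view keeps 77 columns → grid now 322

voxel count = 322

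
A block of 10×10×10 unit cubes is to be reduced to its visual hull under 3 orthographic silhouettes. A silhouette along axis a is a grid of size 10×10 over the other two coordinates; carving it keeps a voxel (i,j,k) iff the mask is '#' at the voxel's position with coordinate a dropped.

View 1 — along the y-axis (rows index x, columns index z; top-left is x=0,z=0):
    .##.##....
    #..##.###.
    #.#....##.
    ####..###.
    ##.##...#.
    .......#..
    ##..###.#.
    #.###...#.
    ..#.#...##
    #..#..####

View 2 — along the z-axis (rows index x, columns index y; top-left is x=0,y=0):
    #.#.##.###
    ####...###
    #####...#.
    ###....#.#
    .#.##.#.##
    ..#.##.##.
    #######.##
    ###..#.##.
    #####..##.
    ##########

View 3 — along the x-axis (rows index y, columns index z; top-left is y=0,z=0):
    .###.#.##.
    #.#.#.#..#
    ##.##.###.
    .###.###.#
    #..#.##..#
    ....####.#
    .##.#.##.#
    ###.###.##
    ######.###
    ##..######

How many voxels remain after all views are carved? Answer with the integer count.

initial block: 10^3 = 1000
[1] y-view keeps 48 columns → grid now 480
[2] z-view keeps 68 columns → grid now 336
[3] x-view keeps 66 columns → grid now 218

218 voxels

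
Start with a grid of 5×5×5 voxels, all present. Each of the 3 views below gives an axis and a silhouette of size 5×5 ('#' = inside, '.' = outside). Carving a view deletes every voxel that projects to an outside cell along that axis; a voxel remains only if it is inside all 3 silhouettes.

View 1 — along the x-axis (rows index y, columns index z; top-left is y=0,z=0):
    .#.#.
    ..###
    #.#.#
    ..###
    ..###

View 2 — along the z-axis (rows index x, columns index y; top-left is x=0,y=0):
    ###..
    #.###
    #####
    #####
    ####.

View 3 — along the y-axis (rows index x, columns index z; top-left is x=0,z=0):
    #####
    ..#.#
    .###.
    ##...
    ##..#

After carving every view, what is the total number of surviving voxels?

full grid |V| = 125
step 1: project along x, AND mask (14/25) → |grid| = 70
step 2: project along z, AND mask (21/25) → |grid| = 58
step 3: project along y, AND mask (15/25) → |grid| = 30

|visual hull| = 30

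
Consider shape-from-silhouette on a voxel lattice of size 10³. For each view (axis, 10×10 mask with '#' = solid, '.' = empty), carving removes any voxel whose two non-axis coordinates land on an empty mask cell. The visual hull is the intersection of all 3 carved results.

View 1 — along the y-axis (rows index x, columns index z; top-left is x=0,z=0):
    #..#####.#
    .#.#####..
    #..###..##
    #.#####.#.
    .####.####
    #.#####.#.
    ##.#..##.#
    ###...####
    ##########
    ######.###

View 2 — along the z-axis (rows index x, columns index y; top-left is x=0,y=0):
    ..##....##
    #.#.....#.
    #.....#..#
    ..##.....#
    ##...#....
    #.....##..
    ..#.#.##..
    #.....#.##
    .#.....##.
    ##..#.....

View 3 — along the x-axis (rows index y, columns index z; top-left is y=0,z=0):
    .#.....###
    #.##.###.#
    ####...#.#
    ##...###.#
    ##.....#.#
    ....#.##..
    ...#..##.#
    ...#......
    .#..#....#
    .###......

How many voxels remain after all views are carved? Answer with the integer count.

remaining voxels: 98

full grid |V| = 1000
[1] y-view keeps 73 columns → grid now 730
[2] z-view keeps 33 columns → grid now 239
[3] x-view keeps 41 columns → grid now 98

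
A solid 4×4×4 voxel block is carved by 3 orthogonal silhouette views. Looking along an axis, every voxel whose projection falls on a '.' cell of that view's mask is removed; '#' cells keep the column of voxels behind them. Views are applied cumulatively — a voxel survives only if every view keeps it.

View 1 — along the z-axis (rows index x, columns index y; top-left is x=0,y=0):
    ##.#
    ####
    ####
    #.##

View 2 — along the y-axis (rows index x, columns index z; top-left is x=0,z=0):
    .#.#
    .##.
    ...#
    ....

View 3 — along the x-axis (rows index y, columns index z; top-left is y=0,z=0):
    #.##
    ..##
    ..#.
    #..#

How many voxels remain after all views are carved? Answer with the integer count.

9 voxels

start: 4×4×4 = 64 voxels
  1. axis=2 (XY plane), |mask|=14  ⇒  voxels=56
  2. axis=1 (XZ plane), |mask|=5  ⇒  voxels=18
  3. axis=0 (YZ plane), |mask|=8  ⇒  voxels=9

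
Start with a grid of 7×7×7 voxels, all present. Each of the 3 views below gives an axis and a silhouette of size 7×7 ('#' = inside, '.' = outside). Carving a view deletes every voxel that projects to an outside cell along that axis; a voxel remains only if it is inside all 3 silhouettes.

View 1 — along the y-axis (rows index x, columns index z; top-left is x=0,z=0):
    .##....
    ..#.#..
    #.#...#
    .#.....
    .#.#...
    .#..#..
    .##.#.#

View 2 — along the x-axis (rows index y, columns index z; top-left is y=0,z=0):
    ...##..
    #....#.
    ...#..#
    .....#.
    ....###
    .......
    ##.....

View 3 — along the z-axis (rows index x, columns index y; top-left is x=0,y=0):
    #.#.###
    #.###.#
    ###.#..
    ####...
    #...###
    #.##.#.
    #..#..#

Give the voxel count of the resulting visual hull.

11 voxels

start: 7×7×7 = 343 voxels
step 1: project along y, AND mask (16/49) → |grid| = 112
step 2: project along x, AND mask (12/49) → |grid| = 19
step 3: project along z, AND mask (29/49) → |grid| = 11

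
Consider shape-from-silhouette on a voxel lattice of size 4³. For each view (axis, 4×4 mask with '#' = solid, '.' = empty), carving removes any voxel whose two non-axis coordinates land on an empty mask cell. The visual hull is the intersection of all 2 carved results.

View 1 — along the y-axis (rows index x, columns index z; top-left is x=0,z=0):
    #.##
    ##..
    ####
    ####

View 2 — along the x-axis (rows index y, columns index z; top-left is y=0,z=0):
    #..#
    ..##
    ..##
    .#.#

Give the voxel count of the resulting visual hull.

before carving: 64 voxels (4×4×4)
after view 1 [y-axis, 13 of 16 cells solid] → remaining = 52
after view 2 [x-axis, 8 of 16 cells solid] → remaining = 25

25 voxels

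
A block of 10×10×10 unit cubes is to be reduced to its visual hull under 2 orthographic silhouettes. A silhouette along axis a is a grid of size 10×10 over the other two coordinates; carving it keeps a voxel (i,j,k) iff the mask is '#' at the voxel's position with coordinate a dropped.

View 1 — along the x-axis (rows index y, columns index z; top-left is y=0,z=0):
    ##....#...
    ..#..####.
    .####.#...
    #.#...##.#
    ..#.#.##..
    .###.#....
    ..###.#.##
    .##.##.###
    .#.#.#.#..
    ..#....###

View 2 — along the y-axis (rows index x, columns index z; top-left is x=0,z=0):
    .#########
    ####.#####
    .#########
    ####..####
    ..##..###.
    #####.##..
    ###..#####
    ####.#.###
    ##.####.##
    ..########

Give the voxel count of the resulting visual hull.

initial block: 10^3 = 1000
carve view 1 (along x, YZ-mask fill 47/100): 470 voxels remain
carve view 2 (along y, XZ-mask fill 79/100): 384 voxels remain

384 voxels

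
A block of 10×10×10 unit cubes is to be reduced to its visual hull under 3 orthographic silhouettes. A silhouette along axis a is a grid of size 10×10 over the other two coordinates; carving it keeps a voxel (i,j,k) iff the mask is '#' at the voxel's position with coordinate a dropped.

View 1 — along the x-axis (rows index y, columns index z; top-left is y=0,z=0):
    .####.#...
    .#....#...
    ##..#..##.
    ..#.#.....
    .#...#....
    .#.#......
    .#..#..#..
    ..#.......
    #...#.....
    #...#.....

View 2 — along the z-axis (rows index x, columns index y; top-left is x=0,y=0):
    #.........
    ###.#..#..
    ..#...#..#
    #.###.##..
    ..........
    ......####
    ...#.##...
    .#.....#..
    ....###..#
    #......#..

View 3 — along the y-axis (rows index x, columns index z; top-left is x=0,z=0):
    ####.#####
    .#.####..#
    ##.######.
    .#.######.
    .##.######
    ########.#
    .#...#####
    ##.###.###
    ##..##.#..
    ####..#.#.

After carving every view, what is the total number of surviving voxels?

voxel count = 63

before carving: 1000 voxels (10×10×10)
carve view 1 (along x, YZ-mask fill 26/100): 260 voxels remain
carve view 2 (along z, XY-mask fill 30/100): 81 voxels remain
carve view 3 (along y, XZ-mask fill 72/100): 63 voxels remain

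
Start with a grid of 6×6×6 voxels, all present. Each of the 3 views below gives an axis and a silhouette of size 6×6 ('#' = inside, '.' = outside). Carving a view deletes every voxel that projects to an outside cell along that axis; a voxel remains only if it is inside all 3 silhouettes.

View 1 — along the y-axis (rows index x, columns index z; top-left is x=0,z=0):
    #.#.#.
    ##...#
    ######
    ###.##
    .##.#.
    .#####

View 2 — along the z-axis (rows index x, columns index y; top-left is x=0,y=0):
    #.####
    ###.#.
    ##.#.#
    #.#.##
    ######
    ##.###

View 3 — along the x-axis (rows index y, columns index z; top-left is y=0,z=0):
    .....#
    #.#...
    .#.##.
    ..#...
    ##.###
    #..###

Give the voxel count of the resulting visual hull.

47 voxels

initial block: 6^3 = 216
  1. axis=1 (XZ plane), |mask|=25  ⇒  voxels=150
  2. axis=2 (XY plane), |mask|=28  ⇒  voxels=114
  3. axis=0 (YZ plane), |mask|=16  ⇒  voxels=47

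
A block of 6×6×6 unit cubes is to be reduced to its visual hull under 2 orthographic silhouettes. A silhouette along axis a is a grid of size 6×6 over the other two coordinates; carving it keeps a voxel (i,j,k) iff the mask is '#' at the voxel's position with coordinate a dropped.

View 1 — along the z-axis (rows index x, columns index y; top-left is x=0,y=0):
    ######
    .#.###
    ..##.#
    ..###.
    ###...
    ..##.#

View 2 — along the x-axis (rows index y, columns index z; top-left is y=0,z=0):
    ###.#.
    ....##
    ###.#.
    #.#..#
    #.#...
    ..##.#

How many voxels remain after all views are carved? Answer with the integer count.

before carving: 216 voxels (6×6×6)
[1] z-view keeps 22 columns → grid now 132
[2] x-view keeps 18 columns → grid now 67

67 voxels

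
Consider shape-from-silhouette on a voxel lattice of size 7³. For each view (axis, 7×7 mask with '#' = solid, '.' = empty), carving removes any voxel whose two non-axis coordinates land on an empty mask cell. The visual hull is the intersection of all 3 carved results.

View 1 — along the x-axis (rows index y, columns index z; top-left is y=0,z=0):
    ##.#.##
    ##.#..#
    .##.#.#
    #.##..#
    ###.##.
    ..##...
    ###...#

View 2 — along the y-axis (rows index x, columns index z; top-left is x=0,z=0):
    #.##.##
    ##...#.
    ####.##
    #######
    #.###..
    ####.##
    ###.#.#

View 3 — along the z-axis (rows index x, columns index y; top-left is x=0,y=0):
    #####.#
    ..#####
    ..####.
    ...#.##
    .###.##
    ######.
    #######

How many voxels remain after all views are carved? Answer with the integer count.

full grid |V| = 343
  1. axis=0 (YZ plane), |mask|=28  ⇒  voxels=196
  2. axis=1 (XZ plane), |mask|=36  ⇒  voxels=151
  3. axis=2 (XY plane), |mask|=36  ⇒  voxels=104

104 voxels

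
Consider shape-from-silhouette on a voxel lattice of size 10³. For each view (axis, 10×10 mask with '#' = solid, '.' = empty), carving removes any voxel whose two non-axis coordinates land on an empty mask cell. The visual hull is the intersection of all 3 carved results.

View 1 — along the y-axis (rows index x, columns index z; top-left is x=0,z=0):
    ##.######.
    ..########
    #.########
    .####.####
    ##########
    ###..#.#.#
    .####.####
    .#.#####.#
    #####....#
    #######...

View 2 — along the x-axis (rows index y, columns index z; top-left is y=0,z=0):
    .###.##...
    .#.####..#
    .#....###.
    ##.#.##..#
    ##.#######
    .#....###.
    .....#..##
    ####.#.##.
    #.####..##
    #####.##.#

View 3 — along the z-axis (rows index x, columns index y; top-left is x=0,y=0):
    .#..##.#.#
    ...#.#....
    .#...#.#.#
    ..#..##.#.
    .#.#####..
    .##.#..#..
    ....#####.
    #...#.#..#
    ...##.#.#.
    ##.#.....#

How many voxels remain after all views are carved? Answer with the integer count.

before carving: 1000 voxels (10×10×10)
[1] y-view keeps 77 columns → grid now 770
[2] x-view keeps 59 columns → grid now 454
[3] z-view keeps 42 columns → grid now 200

voxel count = 200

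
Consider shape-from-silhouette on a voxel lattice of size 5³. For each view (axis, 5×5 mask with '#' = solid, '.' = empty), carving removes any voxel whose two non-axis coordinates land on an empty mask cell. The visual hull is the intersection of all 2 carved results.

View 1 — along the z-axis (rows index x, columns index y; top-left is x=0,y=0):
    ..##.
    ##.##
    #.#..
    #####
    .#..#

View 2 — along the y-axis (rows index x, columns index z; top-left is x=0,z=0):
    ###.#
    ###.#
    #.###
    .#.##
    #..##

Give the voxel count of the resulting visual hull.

|visual hull| = 53

before carving: 125 voxels (5×5×5)
V1 z: intersect with XY mask (15 set) -- 75 left
V2 y: intersect with XZ mask (18 set) -- 53 left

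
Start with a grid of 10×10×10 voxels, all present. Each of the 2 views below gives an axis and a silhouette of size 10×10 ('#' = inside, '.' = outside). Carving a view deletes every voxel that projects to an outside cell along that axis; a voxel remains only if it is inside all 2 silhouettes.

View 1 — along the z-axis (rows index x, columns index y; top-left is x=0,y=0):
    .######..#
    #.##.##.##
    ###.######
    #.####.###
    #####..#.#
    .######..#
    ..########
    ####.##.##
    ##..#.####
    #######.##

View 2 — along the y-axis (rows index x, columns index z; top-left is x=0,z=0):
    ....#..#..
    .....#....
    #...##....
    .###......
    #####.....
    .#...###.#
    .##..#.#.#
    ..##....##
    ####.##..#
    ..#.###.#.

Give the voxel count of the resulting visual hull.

voxel count = 308

before carving: 1000 voxels (10×10×10)
carve view 1 (along z, XY-mask fill 77/100): 770 voxels remain
carve view 2 (along y, XZ-mask fill 40/100): 308 voxels remain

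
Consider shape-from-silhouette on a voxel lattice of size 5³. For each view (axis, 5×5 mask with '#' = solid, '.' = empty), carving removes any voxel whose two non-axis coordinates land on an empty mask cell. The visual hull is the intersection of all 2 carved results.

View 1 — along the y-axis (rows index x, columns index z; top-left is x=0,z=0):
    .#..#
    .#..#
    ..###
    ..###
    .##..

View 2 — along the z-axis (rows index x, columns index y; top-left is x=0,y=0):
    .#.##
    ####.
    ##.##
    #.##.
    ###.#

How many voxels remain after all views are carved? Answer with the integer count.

|visual hull| = 43

start: 5×5×5 = 125 voxels
[1] y-view keeps 12 columns → grid now 60
[2] z-view keeps 18 columns → grid now 43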